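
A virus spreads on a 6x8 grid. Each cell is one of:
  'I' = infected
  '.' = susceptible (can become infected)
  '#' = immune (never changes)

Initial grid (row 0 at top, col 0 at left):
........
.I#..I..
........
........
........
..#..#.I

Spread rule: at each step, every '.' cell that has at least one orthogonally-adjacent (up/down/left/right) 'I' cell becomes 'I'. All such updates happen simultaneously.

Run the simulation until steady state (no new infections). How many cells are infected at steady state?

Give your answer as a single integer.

Answer: 45

Derivation:
Step 0 (initial): 3 infected
Step 1: +9 new -> 12 infected
Step 2: +14 new -> 26 infected
Step 3: +10 new -> 36 infected
Step 4: +5 new -> 41 infected
Step 5: +3 new -> 44 infected
Step 6: +1 new -> 45 infected
Step 7: +0 new -> 45 infected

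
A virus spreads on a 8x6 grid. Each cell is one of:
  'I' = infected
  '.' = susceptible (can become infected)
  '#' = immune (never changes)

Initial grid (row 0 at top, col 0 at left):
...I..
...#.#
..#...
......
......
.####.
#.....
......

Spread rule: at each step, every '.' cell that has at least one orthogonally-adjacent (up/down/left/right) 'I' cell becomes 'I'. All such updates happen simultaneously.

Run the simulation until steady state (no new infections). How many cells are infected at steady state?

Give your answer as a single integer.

Step 0 (initial): 1 infected
Step 1: +2 new -> 3 infected
Step 2: +4 new -> 7 infected
Step 3: +3 new -> 10 infected
Step 4: +5 new -> 15 infected
Step 5: +5 new -> 20 infected
Step 6: +5 new -> 25 infected
Step 7: +3 new -> 28 infected
Step 8: +2 new -> 30 infected
Step 9: +2 new -> 32 infected
Step 10: +2 new -> 34 infected
Step 11: +2 new -> 36 infected
Step 12: +2 new -> 38 infected
Step 13: +1 new -> 39 infected
Step 14: +1 new -> 40 infected
Step 15: +0 new -> 40 infected

Answer: 40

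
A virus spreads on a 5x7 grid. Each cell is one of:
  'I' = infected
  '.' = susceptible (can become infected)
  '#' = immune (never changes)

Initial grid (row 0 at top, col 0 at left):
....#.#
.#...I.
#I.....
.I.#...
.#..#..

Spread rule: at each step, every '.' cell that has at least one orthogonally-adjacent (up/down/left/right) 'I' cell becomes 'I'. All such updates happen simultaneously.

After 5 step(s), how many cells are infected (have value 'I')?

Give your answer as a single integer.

Step 0 (initial): 3 infected
Step 1: +7 new -> 10 infected
Step 2: +8 new -> 18 infected
Step 3: +6 new -> 24 infected
Step 4: +2 new -> 26 infected
Step 5: +1 new -> 27 infected

Answer: 27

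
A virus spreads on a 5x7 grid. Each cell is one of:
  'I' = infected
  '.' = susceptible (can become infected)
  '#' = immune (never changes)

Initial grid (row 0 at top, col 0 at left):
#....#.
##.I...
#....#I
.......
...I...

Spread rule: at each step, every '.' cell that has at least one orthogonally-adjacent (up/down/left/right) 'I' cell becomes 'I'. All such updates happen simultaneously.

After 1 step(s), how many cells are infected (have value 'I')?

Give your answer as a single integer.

Answer: 12

Derivation:
Step 0 (initial): 3 infected
Step 1: +9 new -> 12 infected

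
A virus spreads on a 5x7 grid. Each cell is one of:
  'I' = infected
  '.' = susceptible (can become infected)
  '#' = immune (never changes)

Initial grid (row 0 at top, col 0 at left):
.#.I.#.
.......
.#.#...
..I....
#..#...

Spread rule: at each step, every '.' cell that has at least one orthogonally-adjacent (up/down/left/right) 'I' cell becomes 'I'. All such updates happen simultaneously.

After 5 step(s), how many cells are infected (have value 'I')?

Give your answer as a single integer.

Answer: 29

Derivation:
Step 0 (initial): 2 infected
Step 1: +7 new -> 9 infected
Step 2: +5 new -> 14 infected
Step 3: +6 new -> 20 infected
Step 4: +5 new -> 25 infected
Step 5: +4 new -> 29 infected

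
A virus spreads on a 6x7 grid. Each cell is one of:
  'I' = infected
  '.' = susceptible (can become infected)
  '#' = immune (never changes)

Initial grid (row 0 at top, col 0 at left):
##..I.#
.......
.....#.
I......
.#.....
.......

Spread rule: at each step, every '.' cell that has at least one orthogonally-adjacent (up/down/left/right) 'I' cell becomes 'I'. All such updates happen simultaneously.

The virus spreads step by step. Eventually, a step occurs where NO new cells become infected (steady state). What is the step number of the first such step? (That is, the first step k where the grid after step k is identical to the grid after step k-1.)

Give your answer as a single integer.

Answer: 8

Derivation:
Step 0 (initial): 2 infected
Step 1: +6 new -> 8 infected
Step 2: +8 new -> 16 infected
Step 3: +9 new -> 25 infected
Step 4: +5 new -> 30 infected
Step 5: +4 new -> 34 infected
Step 6: +2 new -> 36 infected
Step 7: +1 new -> 37 infected
Step 8: +0 new -> 37 infected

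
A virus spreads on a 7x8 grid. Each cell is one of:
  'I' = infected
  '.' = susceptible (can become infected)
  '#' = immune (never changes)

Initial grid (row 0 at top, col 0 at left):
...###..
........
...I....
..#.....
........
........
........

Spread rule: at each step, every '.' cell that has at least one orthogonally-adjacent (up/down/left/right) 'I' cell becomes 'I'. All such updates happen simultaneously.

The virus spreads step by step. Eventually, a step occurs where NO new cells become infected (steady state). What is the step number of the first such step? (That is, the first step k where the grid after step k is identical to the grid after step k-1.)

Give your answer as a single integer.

Answer: 9

Derivation:
Step 0 (initial): 1 infected
Step 1: +4 new -> 5 infected
Step 2: +6 new -> 11 infected
Step 3: +10 new -> 21 infected
Step 4: +11 new -> 32 infected
Step 5: +10 new -> 42 infected
Step 6: +6 new -> 48 infected
Step 7: +3 new -> 51 infected
Step 8: +1 new -> 52 infected
Step 9: +0 new -> 52 infected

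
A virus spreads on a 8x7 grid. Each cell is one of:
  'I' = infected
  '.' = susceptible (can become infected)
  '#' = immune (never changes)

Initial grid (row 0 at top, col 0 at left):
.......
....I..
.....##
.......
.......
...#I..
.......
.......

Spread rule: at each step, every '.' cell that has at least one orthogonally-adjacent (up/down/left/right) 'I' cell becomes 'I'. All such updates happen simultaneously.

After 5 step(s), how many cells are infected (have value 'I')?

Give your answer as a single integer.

Answer: 50

Derivation:
Step 0 (initial): 2 infected
Step 1: +7 new -> 9 infected
Step 2: +12 new -> 21 infected
Step 3: +12 new -> 33 infected
Step 4: +10 new -> 43 infected
Step 5: +7 new -> 50 infected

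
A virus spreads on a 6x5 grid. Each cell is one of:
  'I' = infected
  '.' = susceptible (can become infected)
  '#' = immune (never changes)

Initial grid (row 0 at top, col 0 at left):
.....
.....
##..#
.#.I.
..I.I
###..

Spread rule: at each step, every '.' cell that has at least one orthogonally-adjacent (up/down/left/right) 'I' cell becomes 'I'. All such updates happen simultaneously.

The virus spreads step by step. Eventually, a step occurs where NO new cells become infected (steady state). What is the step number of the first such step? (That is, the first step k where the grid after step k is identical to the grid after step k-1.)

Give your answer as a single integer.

Answer: 7

Derivation:
Step 0 (initial): 3 infected
Step 1: +6 new -> 9 infected
Step 2: +4 new -> 13 infected
Step 3: +4 new -> 17 infected
Step 4: +3 new -> 20 infected
Step 5: +2 new -> 22 infected
Step 6: +1 new -> 23 infected
Step 7: +0 new -> 23 infected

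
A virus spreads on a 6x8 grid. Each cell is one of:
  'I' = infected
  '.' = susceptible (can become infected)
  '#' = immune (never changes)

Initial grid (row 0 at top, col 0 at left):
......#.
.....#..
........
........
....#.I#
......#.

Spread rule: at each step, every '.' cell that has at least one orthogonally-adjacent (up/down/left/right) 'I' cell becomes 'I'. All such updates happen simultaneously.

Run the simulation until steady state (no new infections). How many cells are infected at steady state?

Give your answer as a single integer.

Step 0 (initial): 1 infected
Step 1: +2 new -> 3 infected
Step 2: +4 new -> 7 infected
Step 3: +5 new -> 12 infected
Step 4: +4 new -> 16 infected
Step 5: +6 new -> 22 infected
Step 6: +6 new -> 28 infected
Step 7: +7 new -> 35 infected
Step 8: +4 new -> 39 infected
Step 9: +2 new -> 41 infected
Step 10: +1 new -> 42 infected
Step 11: +0 new -> 42 infected

Answer: 42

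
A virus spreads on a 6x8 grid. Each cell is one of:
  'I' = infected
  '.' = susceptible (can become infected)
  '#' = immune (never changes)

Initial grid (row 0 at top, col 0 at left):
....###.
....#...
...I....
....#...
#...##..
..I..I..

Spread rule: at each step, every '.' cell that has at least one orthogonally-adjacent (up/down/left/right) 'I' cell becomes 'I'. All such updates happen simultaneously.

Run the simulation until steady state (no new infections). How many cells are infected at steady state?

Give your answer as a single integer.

Step 0 (initial): 3 infected
Step 1: +9 new -> 12 infected
Step 2: +10 new -> 22 infected
Step 3: +9 new -> 31 infected
Step 4: +6 new -> 37 infected
Step 5: +2 new -> 39 infected
Step 6: +1 new -> 40 infected
Step 7: +0 new -> 40 infected

Answer: 40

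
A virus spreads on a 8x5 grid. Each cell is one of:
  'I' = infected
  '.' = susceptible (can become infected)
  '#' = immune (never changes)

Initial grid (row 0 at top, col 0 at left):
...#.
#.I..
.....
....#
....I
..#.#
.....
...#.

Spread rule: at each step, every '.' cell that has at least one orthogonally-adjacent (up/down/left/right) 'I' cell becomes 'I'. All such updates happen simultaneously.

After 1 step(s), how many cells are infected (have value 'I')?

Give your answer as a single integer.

Answer: 7

Derivation:
Step 0 (initial): 2 infected
Step 1: +5 new -> 7 infected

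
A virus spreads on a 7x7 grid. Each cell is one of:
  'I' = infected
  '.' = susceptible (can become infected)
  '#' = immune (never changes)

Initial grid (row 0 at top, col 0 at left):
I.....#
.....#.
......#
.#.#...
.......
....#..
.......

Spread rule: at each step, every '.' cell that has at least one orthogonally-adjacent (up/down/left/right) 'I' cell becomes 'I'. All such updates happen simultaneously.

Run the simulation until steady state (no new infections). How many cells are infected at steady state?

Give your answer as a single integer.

Step 0 (initial): 1 infected
Step 1: +2 new -> 3 infected
Step 2: +3 new -> 6 infected
Step 3: +4 new -> 10 infected
Step 4: +4 new -> 14 infected
Step 5: +6 new -> 20 infected
Step 6: +4 new -> 24 infected
Step 7: +5 new -> 29 infected
Step 8: +4 new -> 33 infected
Step 9: +3 new -> 36 infected
Step 10: +3 new -> 39 infected
Step 11: +2 new -> 41 infected
Step 12: +1 new -> 42 infected
Step 13: +0 new -> 42 infected

Answer: 42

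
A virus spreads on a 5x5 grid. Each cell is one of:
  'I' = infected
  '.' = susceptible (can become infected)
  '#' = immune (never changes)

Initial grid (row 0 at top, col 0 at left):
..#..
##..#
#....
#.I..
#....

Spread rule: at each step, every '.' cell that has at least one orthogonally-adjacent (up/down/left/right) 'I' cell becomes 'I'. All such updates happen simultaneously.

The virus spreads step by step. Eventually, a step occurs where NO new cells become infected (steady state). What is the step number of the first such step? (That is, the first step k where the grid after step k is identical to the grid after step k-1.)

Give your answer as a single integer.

Answer: 6

Derivation:
Step 0 (initial): 1 infected
Step 1: +4 new -> 5 infected
Step 2: +6 new -> 11 infected
Step 3: +3 new -> 14 infected
Step 4: +1 new -> 15 infected
Step 5: +1 new -> 16 infected
Step 6: +0 new -> 16 infected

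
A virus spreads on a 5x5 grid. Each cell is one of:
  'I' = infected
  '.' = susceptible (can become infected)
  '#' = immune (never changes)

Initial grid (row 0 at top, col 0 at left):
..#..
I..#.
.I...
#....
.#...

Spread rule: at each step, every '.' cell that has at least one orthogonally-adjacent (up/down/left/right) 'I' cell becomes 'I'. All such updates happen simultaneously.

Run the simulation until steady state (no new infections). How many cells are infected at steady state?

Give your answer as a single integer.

Answer: 20

Derivation:
Step 0 (initial): 2 infected
Step 1: +5 new -> 7 infected
Step 2: +4 new -> 11 infected
Step 3: +3 new -> 14 infected
Step 4: +3 new -> 17 infected
Step 5: +2 new -> 19 infected
Step 6: +1 new -> 20 infected
Step 7: +0 new -> 20 infected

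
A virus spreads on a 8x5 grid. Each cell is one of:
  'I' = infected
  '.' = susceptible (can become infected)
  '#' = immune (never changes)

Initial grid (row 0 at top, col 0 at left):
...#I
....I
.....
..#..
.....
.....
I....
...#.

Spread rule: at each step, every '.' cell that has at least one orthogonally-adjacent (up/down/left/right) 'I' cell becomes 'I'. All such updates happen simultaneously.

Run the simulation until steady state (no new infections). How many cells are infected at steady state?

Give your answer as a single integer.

Answer: 37

Derivation:
Step 0 (initial): 3 infected
Step 1: +5 new -> 8 infected
Step 2: +7 new -> 15 infected
Step 3: +10 new -> 25 infected
Step 4: +10 new -> 35 infected
Step 5: +2 new -> 37 infected
Step 6: +0 new -> 37 infected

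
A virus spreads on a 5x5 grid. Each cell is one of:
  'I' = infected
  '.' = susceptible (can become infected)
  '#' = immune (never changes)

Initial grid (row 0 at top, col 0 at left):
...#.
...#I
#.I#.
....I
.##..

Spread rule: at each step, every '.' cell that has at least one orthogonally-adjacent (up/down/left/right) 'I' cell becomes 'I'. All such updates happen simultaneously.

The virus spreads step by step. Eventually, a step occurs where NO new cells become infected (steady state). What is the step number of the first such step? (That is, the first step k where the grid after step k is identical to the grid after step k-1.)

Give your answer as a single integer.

Answer: 5

Derivation:
Step 0 (initial): 3 infected
Step 1: +7 new -> 10 infected
Step 2: +4 new -> 14 infected
Step 3: +3 new -> 17 infected
Step 4: +2 new -> 19 infected
Step 5: +0 new -> 19 infected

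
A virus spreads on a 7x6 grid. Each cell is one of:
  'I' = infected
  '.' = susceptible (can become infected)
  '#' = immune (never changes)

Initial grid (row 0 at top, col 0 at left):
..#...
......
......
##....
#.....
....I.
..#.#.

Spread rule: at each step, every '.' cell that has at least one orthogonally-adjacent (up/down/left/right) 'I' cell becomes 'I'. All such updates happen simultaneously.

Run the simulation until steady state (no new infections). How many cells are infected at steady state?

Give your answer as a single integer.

Answer: 36

Derivation:
Step 0 (initial): 1 infected
Step 1: +3 new -> 4 infected
Step 2: +6 new -> 10 infected
Step 3: +5 new -> 15 infected
Step 4: +7 new -> 22 infected
Step 5: +5 new -> 27 infected
Step 6: +4 new -> 31 infected
Step 7: +2 new -> 33 infected
Step 8: +2 new -> 35 infected
Step 9: +1 new -> 36 infected
Step 10: +0 new -> 36 infected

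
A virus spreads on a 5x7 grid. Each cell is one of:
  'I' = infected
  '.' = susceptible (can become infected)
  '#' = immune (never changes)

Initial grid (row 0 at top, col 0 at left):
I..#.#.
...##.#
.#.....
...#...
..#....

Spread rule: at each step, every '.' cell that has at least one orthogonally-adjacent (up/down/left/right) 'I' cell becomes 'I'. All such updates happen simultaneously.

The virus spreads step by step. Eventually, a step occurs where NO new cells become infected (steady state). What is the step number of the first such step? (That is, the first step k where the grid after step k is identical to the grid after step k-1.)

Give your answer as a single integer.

Answer: 11

Derivation:
Step 0 (initial): 1 infected
Step 1: +2 new -> 3 infected
Step 2: +3 new -> 6 infected
Step 3: +2 new -> 8 infected
Step 4: +3 new -> 11 infected
Step 5: +3 new -> 14 infected
Step 6: +1 new -> 15 infected
Step 7: +2 new -> 17 infected
Step 8: +4 new -> 21 infected
Step 9: +3 new -> 24 infected
Step 10: +1 new -> 25 infected
Step 11: +0 new -> 25 infected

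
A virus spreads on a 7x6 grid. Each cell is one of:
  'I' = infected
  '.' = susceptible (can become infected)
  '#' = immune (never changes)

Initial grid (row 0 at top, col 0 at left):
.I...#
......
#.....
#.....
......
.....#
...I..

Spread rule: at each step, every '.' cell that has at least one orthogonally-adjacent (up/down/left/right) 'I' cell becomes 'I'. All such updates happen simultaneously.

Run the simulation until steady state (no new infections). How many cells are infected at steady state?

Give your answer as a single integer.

Answer: 38

Derivation:
Step 0 (initial): 2 infected
Step 1: +6 new -> 8 infected
Step 2: +9 new -> 17 infected
Step 3: +9 new -> 26 infected
Step 4: +7 new -> 33 infected
Step 5: +4 new -> 37 infected
Step 6: +1 new -> 38 infected
Step 7: +0 new -> 38 infected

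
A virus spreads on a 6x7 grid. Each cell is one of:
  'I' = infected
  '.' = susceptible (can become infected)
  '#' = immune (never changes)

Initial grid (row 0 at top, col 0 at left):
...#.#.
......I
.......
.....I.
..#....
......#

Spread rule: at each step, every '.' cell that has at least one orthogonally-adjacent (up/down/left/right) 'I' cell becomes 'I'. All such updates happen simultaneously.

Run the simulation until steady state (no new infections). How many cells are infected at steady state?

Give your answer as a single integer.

Answer: 38

Derivation:
Step 0 (initial): 2 infected
Step 1: +7 new -> 9 infected
Step 2: +6 new -> 15 infected
Step 3: +6 new -> 21 infected
Step 4: +4 new -> 25 infected
Step 5: +6 new -> 31 infected
Step 6: +5 new -> 36 infected
Step 7: +2 new -> 38 infected
Step 8: +0 new -> 38 infected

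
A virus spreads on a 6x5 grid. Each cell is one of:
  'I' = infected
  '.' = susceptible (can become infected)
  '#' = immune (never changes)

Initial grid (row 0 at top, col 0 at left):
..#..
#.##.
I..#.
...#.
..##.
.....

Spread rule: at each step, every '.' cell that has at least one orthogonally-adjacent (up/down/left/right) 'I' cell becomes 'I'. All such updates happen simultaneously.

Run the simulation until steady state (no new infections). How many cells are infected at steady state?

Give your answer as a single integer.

Answer: 22

Derivation:
Step 0 (initial): 1 infected
Step 1: +2 new -> 3 infected
Step 2: +4 new -> 7 infected
Step 3: +4 new -> 11 infected
Step 4: +2 new -> 13 infected
Step 5: +1 new -> 14 infected
Step 6: +1 new -> 15 infected
Step 7: +1 new -> 16 infected
Step 8: +1 new -> 17 infected
Step 9: +1 new -> 18 infected
Step 10: +1 new -> 19 infected
Step 11: +1 new -> 20 infected
Step 12: +1 new -> 21 infected
Step 13: +1 new -> 22 infected
Step 14: +0 new -> 22 infected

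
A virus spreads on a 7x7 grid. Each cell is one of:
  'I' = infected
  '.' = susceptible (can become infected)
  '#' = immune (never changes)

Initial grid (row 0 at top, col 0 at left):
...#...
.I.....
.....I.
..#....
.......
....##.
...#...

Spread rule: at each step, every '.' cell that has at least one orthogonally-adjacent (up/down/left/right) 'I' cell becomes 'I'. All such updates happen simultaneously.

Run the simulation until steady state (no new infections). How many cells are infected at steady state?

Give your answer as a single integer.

Answer: 44

Derivation:
Step 0 (initial): 2 infected
Step 1: +8 new -> 10 infected
Step 2: +13 new -> 23 infected
Step 3: +7 new -> 30 infected
Step 4: +5 new -> 35 infected
Step 5: +5 new -> 40 infected
Step 6: +3 new -> 43 infected
Step 7: +1 new -> 44 infected
Step 8: +0 new -> 44 infected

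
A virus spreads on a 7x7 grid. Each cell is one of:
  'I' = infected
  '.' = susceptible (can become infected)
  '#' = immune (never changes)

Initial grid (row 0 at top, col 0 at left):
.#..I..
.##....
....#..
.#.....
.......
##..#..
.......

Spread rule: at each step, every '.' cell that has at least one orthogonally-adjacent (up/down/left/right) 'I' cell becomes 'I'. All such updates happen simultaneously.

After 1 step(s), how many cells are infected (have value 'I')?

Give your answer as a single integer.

Answer: 4

Derivation:
Step 0 (initial): 1 infected
Step 1: +3 new -> 4 infected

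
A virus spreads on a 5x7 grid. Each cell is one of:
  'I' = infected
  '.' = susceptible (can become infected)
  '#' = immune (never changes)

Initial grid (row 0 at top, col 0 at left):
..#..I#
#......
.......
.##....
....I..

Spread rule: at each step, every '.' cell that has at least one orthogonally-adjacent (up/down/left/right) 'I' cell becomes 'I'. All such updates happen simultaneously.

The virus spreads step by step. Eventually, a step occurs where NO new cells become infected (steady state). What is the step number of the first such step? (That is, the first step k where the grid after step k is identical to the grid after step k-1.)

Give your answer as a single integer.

Answer: 8

Derivation:
Step 0 (initial): 2 infected
Step 1: +5 new -> 7 infected
Step 2: +9 new -> 16 infected
Step 3: +5 new -> 21 infected
Step 4: +3 new -> 24 infected
Step 5: +3 new -> 27 infected
Step 6: +2 new -> 29 infected
Step 7: +1 new -> 30 infected
Step 8: +0 new -> 30 infected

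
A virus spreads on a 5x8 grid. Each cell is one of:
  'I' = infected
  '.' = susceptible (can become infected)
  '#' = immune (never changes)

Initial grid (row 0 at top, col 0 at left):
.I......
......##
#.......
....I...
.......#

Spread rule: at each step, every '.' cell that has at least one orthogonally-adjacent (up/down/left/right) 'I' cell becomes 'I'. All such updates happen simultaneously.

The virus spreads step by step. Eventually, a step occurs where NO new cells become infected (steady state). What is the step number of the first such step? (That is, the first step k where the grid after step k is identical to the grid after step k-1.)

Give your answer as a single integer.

Answer: 7

Derivation:
Step 0 (initial): 2 infected
Step 1: +7 new -> 9 infected
Step 2: +11 new -> 20 infected
Step 3: +9 new -> 29 infected
Step 4: +4 new -> 33 infected
Step 5: +2 new -> 35 infected
Step 6: +1 new -> 36 infected
Step 7: +0 new -> 36 infected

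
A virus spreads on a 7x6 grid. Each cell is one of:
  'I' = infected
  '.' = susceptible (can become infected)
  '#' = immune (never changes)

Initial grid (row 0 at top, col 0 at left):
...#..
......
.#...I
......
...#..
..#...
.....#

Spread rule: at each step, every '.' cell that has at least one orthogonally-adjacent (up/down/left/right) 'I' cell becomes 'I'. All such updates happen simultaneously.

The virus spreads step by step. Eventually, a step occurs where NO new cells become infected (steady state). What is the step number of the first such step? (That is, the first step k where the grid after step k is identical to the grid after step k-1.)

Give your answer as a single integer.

Answer: 10

Derivation:
Step 0 (initial): 1 infected
Step 1: +3 new -> 4 infected
Step 2: +5 new -> 9 infected
Step 3: +6 new -> 15 infected
Step 4: +3 new -> 18 infected
Step 5: +6 new -> 24 infected
Step 6: +5 new -> 29 infected
Step 7: +5 new -> 34 infected
Step 8: +2 new -> 36 infected
Step 9: +1 new -> 37 infected
Step 10: +0 new -> 37 infected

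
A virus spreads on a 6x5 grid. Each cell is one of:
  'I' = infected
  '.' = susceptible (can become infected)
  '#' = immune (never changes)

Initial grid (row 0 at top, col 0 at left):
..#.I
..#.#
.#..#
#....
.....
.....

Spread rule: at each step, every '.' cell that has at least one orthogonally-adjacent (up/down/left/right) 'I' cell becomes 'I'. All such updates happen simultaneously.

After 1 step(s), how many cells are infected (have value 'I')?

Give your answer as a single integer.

Answer: 2

Derivation:
Step 0 (initial): 1 infected
Step 1: +1 new -> 2 infected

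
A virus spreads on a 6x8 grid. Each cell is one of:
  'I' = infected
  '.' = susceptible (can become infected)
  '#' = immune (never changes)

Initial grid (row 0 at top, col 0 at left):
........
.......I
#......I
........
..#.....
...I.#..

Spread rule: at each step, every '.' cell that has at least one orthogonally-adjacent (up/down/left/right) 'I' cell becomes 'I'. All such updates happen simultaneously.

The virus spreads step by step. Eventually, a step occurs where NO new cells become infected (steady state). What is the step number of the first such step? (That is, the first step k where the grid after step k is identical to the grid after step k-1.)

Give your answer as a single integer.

Step 0 (initial): 3 infected
Step 1: +7 new -> 10 infected
Step 2: +8 new -> 18 infected
Step 3: +12 new -> 30 infected
Step 4: +6 new -> 36 infected
Step 5: +4 new -> 40 infected
Step 6: +2 new -> 42 infected
Step 7: +2 new -> 44 infected
Step 8: +1 new -> 45 infected
Step 9: +0 new -> 45 infected

Answer: 9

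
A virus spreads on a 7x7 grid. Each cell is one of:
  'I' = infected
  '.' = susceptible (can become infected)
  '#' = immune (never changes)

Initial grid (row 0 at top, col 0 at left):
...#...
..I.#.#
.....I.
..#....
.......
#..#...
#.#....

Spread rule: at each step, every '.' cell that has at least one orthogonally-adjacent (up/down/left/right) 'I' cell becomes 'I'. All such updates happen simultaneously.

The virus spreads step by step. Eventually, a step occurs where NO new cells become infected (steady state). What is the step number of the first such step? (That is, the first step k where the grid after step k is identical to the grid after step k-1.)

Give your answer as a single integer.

Answer: 7

Derivation:
Step 0 (initial): 2 infected
Step 1: +8 new -> 10 infected
Step 2: +8 new -> 18 infected
Step 3: +9 new -> 27 infected
Step 4: +6 new -> 33 infected
Step 5: +5 new -> 38 infected
Step 6: +3 new -> 41 infected
Step 7: +0 new -> 41 infected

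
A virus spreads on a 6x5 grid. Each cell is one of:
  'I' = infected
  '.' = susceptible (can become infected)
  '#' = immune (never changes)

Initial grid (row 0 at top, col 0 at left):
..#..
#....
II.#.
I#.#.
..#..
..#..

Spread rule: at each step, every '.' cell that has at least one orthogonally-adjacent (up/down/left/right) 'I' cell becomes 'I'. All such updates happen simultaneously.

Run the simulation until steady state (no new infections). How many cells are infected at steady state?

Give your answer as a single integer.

Answer: 23

Derivation:
Step 0 (initial): 3 infected
Step 1: +3 new -> 6 infected
Step 2: +5 new -> 11 infected
Step 3: +3 new -> 14 infected
Step 4: +2 new -> 16 infected
Step 5: +2 new -> 18 infected
Step 6: +1 new -> 19 infected
Step 7: +1 new -> 20 infected
Step 8: +2 new -> 22 infected
Step 9: +1 new -> 23 infected
Step 10: +0 new -> 23 infected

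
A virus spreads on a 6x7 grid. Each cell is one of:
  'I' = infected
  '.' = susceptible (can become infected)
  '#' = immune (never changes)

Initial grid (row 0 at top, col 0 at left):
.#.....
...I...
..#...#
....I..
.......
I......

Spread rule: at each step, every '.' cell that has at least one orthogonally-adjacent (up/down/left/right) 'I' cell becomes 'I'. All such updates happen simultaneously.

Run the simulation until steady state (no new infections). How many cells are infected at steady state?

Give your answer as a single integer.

Answer: 39

Derivation:
Step 0 (initial): 3 infected
Step 1: +10 new -> 13 infected
Step 2: +13 new -> 26 infected
Step 3: +10 new -> 36 infected
Step 4: +3 new -> 39 infected
Step 5: +0 new -> 39 infected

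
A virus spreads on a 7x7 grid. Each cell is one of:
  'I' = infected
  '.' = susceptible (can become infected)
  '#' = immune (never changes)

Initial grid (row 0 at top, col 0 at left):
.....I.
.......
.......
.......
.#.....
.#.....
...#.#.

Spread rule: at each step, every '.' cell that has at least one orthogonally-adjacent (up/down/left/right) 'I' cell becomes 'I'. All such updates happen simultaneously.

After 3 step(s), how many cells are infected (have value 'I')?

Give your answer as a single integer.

Answer: 13

Derivation:
Step 0 (initial): 1 infected
Step 1: +3 new -> 4 infected
Step 2: +4 new -> 8 infected
Step 3: +5 new -> 13 infected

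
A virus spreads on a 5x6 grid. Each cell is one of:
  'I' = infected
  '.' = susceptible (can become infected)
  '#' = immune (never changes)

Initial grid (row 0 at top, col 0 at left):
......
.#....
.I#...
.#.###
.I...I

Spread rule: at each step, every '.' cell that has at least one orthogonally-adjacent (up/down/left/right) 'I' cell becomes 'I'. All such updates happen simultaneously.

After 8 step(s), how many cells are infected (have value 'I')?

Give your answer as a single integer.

Answer: 21

Derivation:
Step 0 (initial): 3 infected
Step 1: +4 new -> 7 infected
Step 2: +4 new -> 11 infected
Step 3: +1 new -> 12 infected
Step 4: +1 new -> 13 infected
Step 5: +1 new -> 14 infected
Step 6: +2 new -> 16 infected
Step 7: +2 new -> 18 infected
Step 8: +3 new -> 21 infected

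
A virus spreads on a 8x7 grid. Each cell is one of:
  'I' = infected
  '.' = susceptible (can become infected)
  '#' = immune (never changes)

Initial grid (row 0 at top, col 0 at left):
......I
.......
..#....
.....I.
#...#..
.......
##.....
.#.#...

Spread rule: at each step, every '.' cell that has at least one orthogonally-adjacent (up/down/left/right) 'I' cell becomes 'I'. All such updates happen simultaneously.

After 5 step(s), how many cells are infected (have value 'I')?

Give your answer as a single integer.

Answer: 40

Derivation:
Step 0 (initial): 2 infected
Step 1: +6 new -> 8 infected
Step 2: +7 new -> 15 infected
Step 3: +8 new -> 23 infected
Step 4: +8 new -> 31 infected
Step 5: +9 new -> 40 infected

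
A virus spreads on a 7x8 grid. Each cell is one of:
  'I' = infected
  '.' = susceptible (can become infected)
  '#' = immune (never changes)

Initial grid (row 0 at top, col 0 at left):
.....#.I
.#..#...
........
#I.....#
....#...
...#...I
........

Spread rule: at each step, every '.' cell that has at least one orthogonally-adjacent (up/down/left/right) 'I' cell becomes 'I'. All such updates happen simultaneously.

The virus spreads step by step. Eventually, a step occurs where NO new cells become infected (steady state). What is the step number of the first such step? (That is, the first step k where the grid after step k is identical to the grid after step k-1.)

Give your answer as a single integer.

Step 0 (initial): 3 infected
Step 1: +8 new -> 11 infected
Step 2: +11 new -> 22 infected
Step 3: +14 new -> 36 infected
Step 4: +9 new -> 45 infected
Step 5: +3 new -> 48 infected
Step 6: +1 new -> 49 infected
Step 7: +0 new -> 49 infected

Answer: 7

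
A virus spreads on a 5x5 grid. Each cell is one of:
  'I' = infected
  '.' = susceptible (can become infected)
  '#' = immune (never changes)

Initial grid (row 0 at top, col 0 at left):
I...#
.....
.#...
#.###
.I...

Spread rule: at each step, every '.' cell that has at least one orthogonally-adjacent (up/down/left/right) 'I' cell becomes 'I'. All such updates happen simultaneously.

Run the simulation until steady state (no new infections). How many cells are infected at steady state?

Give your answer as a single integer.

Step 0 (initial): 2 infected
Step 1: +5 new -> 7 infected
Step 2: +4 new -> 11 infected
Step 3: +3 new -> 14 infected
Step 4: +2 new -> 16 infected
Step 5: +2 new -> 18 infected
Step 6: +1 new -> 19 infected
Step 7: +0 new -> 19 infected

Answer: 19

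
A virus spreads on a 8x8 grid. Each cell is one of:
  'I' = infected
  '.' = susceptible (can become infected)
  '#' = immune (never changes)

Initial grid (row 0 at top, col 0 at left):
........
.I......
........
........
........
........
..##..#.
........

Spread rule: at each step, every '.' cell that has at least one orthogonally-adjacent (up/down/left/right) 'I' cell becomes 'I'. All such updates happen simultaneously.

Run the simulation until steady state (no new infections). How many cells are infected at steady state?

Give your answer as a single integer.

Answer: 61

Derivation:
Step 0 (initial): 1 infected
Step 1: +4 new -> 5 infected
Step 2: +6 new -> 11 infected
Step 3: +6 new -> 17 infected
Step 4: +7 new -> 24 infected
Step 5: +8 new -> 32 infected
Step 6: +8 new -> 40 infected
Step 7: +7 new -> 47 infected
Step 8: +5 new -> 52 infected
Step 9: +4 new -> 56 infected
Step 10: +2 new -> 58 infected
Step 11: +2 new -> 60 infected
Step 12: +1 new -> 61 infected
Step 13: +0 new -> 61 infected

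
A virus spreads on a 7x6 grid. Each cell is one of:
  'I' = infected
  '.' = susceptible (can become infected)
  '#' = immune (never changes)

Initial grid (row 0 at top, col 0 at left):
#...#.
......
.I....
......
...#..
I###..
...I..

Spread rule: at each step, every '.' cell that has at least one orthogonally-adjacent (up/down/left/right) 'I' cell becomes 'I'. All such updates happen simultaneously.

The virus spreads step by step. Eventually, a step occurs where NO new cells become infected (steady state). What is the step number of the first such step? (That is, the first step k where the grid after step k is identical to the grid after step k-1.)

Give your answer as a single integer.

Answer: 7

Derivation:
Step 0 (initial): 3 infected
Step 1: +8 new -> 11 infected
Step 2: +10 new -> 21 infected
Step 3: +7 new -> 28 infected
Step 4: +5 new -> 33 infected
Step 5: +2 new -> 35 infected
Step 6: +1 new -> 36 infected
Step 7: +0 new -> 36 infected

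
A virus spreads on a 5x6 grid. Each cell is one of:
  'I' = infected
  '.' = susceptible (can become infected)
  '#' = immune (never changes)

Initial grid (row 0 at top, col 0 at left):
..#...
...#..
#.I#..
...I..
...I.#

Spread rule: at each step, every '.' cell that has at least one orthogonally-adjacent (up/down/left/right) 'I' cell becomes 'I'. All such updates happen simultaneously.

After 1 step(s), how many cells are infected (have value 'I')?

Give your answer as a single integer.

Step 0 (initial): 3 infected
Step 1: +6 new -> 9 infected

Answer: 9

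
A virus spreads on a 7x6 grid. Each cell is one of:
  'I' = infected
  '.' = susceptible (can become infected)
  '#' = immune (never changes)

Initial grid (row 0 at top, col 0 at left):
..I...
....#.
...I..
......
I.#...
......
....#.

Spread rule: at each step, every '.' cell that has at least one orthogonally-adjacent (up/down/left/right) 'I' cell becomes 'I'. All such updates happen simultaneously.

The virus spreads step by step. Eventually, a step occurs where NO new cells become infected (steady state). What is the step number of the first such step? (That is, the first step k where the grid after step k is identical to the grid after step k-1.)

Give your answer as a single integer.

Answer: 7

Derivation:
Step 0 (initial): 3 infected
Step 1: +10 new -> 13 infected
Step 2: +12 new -> 25 infected
Step 3: +8 new -> 33 infected
Step 4: +4 new -> 37 infected
Step 5: +1 new -> 38 infected
Step 6: +1 new -> 39 infected
Step 7: +0 new -> 39 infected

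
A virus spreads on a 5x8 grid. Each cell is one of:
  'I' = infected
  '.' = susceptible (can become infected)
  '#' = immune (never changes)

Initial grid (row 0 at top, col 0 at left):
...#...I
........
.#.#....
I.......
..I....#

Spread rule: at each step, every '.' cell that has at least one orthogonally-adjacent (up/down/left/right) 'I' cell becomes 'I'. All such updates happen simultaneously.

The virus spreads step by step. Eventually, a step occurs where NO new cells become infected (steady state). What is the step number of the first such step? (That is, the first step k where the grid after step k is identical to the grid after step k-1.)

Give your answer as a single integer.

Step 0 (initial): 3 infected
Step 1: +8 new -> 11 infected
Step 2: +7 new -> 18 infected
Step 3: +9 new -> 27 infected
Step 4: +9 new -> 36 infected
Step 5: +0 new -> 36 infected

Answer: 5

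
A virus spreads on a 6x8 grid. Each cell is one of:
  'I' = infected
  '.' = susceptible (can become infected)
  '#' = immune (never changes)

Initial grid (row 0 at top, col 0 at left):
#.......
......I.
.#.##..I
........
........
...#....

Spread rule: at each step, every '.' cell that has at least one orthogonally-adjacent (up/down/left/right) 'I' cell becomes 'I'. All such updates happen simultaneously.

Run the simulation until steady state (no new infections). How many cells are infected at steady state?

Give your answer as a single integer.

Step 0 (initial): 2 infected
Step 1: +5 new -> 7 infected
Step 2: +6 new -> 13 infected
Step 3: +5 new -> 18 infected
Step 4: +5 new -> 23 infected
Step 5: +6 new -> 29 infected
Step 6: +5 new -> 34 infected
Step 7: +3 new -> 37 infected
Step 8: +3 new -> 40 infected
Step 9: +2 new -> 42 infected
Step 10: +1 new -> 43 infected
Step 11: +0 new -> 43 infected

Answer: 43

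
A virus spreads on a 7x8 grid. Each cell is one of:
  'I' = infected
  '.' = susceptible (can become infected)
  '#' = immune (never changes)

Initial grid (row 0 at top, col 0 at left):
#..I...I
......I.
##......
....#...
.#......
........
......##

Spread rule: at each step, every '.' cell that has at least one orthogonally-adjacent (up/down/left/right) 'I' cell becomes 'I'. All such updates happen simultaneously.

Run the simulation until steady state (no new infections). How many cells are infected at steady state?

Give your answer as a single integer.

Step 0 (initial): 3 infected
Step 1: +7 new -> 10 infected
Step 2: +8 new -> 18 infected
Step 3: +7 new -> 25 infected
Step 4: +6 new -> 31 infected
Step 5: +6 new -> 37 infected
Step 6: +5 new -> 42 infected
Step 7: +4 new -> 46 infected
Step 8: +2 new -> 48 infected
Step 9: +1 new -> 49 infected
Step 10: +0 new -> 49 infected

Answer: 49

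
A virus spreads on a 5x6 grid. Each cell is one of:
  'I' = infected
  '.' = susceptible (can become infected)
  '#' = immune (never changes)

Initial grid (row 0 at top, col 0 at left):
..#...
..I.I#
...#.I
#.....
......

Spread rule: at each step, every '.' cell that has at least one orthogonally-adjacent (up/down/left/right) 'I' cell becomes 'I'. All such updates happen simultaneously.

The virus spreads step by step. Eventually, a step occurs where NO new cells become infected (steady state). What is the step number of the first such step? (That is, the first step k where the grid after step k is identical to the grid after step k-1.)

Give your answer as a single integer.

Step 0 (initial): 3 infected
Step 1: +6 new -> 9 infected
Step 2: +8 new -> 17 infected
Step 3: +6 new -> 23 infected
Step 4: +2 new -> 25 infected
Step 5: +1 new -> 26 infected
Step 6: +0 new -> 26 infected

Answer: 6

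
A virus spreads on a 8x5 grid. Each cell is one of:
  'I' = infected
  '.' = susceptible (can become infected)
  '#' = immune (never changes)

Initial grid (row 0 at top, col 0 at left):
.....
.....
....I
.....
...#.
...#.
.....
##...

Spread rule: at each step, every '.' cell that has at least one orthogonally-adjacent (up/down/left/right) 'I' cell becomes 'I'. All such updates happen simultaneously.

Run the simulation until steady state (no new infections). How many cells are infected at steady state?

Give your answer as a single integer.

Answer: 36

Derivation:
Step 0 (initial): 1 infected
Step 1: +3 new -> 4 infected
Step 2: +5 new -> 9 infected
Step 3: +5 new -> 14 infected
Step 4: +6 new -> 20 infected
Step 5: +7 new -> 27 infected
Step 6: +5 new -> 32 infected
Step 7: +3 new -> 35 infected
Step 8: +1 new -> 36 infected
Step 9: +0 new -> 36 infected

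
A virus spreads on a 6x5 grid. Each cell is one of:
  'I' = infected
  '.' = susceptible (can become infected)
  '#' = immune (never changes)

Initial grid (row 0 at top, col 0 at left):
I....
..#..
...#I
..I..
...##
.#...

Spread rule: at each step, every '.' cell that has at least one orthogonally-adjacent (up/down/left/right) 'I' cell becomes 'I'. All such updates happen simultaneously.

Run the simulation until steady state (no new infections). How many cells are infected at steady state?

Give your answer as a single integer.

Answer: 25

Derivation:
Step 0 (initial): 3 infected
Step 1: +8 new -> 11 infected
Step 2: +9 new -> 20 infected
Step 3: +3 new -> 23 infected
Step 4: +2 new -> 25 infected
Step 5: +0 new -> 25 infected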